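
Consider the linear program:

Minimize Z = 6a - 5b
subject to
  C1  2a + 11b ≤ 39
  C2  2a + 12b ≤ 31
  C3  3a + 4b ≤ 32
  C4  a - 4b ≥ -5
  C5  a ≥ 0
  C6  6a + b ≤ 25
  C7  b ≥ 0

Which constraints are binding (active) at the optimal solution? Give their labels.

Extreme points and Z = 6a - 5b:
  (16/5, 41/20) → Z = 179/20
  (269/70, 68/35) → Z = 467/35
  (0, 5/4) → Z = -25/4
  (0, 0) → Z = 0
  (25/6, 0) → Z = 25

The minimum is at (0, 5/4). Substituting into each constraint, equality holds for C4 and C5; the remaining constraints have slack.

C4 and C5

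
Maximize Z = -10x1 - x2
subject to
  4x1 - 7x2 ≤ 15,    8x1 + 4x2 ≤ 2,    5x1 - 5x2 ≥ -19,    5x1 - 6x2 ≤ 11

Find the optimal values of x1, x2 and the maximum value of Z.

Vertices and Z = -10x1 - x2:
  (-208/15, -151/15) → Z = 2231/15
  (-13/11, -31/11) → Z = 161/11
  (-11/10, 27/10) → Z = 83/10
  (14/17, -39/34) → Z = -241/34

x1 = -208/15, x2 = -151/15, maximum Z = 2231/15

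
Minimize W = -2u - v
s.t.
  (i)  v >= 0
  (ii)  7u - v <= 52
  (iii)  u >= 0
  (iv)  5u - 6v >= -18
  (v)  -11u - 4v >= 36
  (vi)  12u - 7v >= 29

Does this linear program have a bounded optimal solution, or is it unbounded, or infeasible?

infeasible

The boundaries v = 0 and 7u - v = 52 meet at (52/7, 0), but that point violates -11u - 4v ≥ 36. Every candidate vertex is excluded by some other constraint, so the feasible region is empty.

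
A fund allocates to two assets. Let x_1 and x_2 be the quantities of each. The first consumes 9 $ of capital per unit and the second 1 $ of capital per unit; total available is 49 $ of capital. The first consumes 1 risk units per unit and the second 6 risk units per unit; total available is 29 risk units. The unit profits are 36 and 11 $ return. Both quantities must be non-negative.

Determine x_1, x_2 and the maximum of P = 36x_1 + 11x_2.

Extreme points and P = 36x_1 + 11x_2:
  (0, 0) → P = 0
  (0, 29/6) → P = 319/6
  (49/9, 0) → P = 196
  (5, 4) → P = 224

The optimum lies where 9x_1 + x_2 = 49 and x_1 + 6x_2 = 29.
Solving simultaneously gives x_1 = 5, x_2 = 4.

x_1 = 5, x_2 = 4, maximum P = 224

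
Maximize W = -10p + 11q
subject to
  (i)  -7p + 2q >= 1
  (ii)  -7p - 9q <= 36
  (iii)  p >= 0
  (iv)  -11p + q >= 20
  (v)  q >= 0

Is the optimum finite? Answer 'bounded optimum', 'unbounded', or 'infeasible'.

unbounded

From the feasible point (0, 20), moving in the direction (0, 1) keeps every constraint satisfied while W increases without bound.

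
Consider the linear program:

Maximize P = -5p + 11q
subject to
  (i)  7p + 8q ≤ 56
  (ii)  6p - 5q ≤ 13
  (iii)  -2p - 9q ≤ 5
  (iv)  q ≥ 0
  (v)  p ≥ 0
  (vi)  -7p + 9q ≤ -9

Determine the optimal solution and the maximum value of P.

p = 72/19, q = 37/19, maximum P = 47/19

Vertices and P = -5p + 11q:
  (13/6, 0) → P = -65/6
  (72/19, 37/19) → P = 47/19
  (9/7, 0) → P = -45/7

The binding constraints are 6p - 5q = 13 and -7p + 9q = -9.
Solving simultaneously gives p = 72/19, q = 37/19.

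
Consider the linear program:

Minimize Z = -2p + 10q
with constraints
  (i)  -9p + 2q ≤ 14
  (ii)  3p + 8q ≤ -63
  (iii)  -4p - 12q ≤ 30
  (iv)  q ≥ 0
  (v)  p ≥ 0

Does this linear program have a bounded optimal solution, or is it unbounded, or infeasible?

infeasible

The boundaries -9p + 2q = 14 and p = 0 meet at (0, 7), but that point violates 3p + 8q ≤ -63. Every candidate vertex is excluded by some other constraint, so the feasible region is empty.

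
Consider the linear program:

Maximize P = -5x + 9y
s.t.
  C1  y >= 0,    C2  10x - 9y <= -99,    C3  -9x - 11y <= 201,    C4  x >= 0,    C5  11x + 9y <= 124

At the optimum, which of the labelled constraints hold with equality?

Feasible corners and P = -5x + 9y:
  (0, 11) → P = 99
  (25/21, 2329/189) → P = 2204/21
  (0, 124/9) → P = 124

The maximum is at (0, 124/9). Substituting into each constraint, equality holds for C4 and C5; the remaining constraints have slack.

C4 and C5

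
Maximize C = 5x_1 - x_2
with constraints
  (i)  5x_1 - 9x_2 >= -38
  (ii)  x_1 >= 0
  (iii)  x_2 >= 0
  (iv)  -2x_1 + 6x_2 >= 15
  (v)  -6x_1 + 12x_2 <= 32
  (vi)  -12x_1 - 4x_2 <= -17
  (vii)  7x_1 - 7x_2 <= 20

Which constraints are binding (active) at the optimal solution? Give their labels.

(v) and (vii)

Corner points and C = 5x_1 - x_2:
  (21/40, 107/40) → C = -1/20
  (225/28, 145/28) → C = 35
  (19/42, 81/28) → C = -53/84
  (232/21, 172/21) → C = 988/21

The maximum is at (232/21, 172/21). Substituting into each constraint, equality holds for (v) and (vii); the remaining constraints have slack.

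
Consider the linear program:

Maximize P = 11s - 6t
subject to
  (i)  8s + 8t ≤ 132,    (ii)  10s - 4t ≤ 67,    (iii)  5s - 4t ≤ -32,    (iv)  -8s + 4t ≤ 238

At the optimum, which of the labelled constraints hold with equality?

(i) and (iii)

Feasible corners and P = 11s - 6t:
  (34/9, 229/18) → P = -313/9
  (-43/3, 185/6) → P = -1028/3
  (-206/3, -467/6) → P = -865/3

The maximum is at (34/9, 229/18). Substituting into each constraint, equality holds for (i) and (iii); the remaining constraints have slack.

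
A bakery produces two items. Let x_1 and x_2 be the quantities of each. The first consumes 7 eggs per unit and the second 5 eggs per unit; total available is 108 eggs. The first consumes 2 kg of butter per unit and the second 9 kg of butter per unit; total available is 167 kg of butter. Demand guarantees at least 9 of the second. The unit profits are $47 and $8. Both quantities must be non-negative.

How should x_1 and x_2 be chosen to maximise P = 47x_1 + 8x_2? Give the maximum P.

Corner points and P = 47x_1 + 8x_2:
  (0, 167/9) → P = 1336/9
  (0, 9) → P = 72
  (137/53, 953/53) → P = 14063/53
  (9, 9) → P = 495

x_1 = 9, x_2 = 9, maximum P = 495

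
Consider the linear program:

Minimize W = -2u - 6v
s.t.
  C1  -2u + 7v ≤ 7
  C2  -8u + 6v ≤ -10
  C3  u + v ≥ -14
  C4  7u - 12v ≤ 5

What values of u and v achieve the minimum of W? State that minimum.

u = 119/25, v = 59/25, minimum W = -592/25

Extreme points and W = -2u - 6v:
  (28/11, 19/11) → W = -170/11
  (119/25, 59/25) → W = -592/25
  (5/3, 5/9) → W = -20/3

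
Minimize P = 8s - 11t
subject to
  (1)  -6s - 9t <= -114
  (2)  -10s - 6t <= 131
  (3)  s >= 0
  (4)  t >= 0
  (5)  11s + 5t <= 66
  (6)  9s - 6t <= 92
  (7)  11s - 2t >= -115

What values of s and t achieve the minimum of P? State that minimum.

s = 0, t = 66/5, minimum P = -726/5

Extreme points and P = 8s - 11t:
  (0, 38/3) → P = -418/3
  (8/23, 286/23) → P = -134
  (0, 66/5) → P = -726/5

At the optimal vertex, s = 0 and 11s + 5t = 66.
Solving simultaneously gives s = 0, t = 66/5.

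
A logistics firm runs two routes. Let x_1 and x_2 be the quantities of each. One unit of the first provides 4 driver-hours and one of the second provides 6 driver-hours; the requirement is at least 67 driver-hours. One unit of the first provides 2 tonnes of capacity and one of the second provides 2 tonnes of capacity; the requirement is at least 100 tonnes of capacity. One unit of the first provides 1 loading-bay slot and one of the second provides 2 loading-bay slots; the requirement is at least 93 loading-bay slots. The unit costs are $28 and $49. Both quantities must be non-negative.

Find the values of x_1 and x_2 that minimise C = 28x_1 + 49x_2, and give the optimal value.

x_1 = 7, x_2 = 43, minimum C = 2303

The feasible region is unbounded (it extends along (0, 1), (1, 0)), but C strictly increases along every unbounded feasible direction, so there is no improving ray and the minimum is attained at a vertex.

At the optimal vertex, 2x_1 + 2x_2 = 100 and x_1 + 2x_2 = 93.
Solving simultaneously gives x_1 = 7, x_2 = 43.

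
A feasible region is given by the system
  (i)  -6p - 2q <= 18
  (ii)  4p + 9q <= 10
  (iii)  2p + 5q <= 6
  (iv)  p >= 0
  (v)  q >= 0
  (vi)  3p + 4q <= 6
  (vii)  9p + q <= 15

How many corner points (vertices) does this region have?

5

Intersecting each pair of boundary lines and keeping only the points that satisfy every inequality leaves:
  (0, 10/9)
  (14/11, 6/11)
  (0, 0)
  (5/3, 0)
  (18/11, 3/11)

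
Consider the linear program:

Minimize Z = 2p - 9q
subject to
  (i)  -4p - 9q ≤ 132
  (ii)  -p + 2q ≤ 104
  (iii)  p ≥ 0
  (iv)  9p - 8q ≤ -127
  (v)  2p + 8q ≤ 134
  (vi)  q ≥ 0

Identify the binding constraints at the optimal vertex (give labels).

Feasible corners and Z = 2p - 9q:
  (0, 127/8) → Z = -1143/8
  (0, 67/4) → Z = -603/4
  (7/11, 365/22) → Z = -3257/22

The minimum is at (0, 67/4). Substituting into each constraint, equality holds for (iii) and (v); the remaining constraints have slack.

(iii) and (v)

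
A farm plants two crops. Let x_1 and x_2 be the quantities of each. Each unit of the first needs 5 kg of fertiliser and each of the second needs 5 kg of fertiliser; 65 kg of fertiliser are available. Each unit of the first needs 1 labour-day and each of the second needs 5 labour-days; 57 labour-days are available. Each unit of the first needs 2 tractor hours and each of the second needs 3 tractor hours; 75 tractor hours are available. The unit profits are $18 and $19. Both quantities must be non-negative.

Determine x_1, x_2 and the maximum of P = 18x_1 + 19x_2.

Extreme points and P = 18x_1 + 19x_2:
  (0, 0) → P = 0
  (0, 57/5) → P = 1083/5
  (13, 0) → P = 234
  (2, 11) → P = 245

The optimum lies where 5x_1 + 5x_2 = 65 and x_1 + 5x_2 = 57.
Solving simultaneously gives x_1 = 2, x_2 = 11.

x_1 = 2, x_2 = 11, maximum P = 245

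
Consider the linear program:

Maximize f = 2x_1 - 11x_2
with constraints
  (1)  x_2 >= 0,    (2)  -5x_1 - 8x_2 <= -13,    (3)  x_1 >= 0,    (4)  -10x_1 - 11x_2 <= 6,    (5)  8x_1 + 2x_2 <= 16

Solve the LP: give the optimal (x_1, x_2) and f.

x_1 = 17/9, x_2 = 4/9, maximum f = -10/9

Corner points and f = 2x_1 - 11x_2:
  (0, 13/8) → f = -143/8
  (17/9, 4/9) → f = -10/9
  (0, 8) → f = -88

At the optimal vertex, -5x_1 - 8x_2 = -13 and 8x_1 + 2x_2 = 16.
Solving simultaneously gives x_1 = 17/9, x_2 = 4/9.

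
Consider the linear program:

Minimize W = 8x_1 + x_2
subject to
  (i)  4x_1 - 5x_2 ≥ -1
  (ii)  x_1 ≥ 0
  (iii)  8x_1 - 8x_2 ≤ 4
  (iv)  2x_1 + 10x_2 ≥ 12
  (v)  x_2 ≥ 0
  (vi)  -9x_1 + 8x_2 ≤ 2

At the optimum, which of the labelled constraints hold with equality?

(i) and (iv)

Extreme points and W = 8x_1 + x_2:
  (7/2, 3) → W = 31
  (1, 1) → W = 9
  (17/12, 11/12) → W = 49/4

The minimum is at (1, 1). Substituting into each constraint, equality holds for (i) and (iv); the remaining constraints have slack.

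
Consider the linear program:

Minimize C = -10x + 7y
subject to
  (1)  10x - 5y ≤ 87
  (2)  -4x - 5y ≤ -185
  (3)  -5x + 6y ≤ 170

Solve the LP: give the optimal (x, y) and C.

The optimum lies where 10x - 5y = 87 and -4x - 5y = -185.
Solving simultaneously gives x = 136/7, y = 751/35.

x = 136/7, y = 751/35, minimum C = -1543/35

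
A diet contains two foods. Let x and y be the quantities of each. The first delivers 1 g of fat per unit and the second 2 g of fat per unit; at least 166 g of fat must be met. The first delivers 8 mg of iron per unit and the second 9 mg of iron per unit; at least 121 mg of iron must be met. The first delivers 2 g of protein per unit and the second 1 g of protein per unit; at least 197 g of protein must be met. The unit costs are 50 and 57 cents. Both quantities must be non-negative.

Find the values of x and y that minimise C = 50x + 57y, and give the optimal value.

Corner points and C = 50x + 57y:
  (0, 197) → C = 11229
  (166, 0) → C = 8300
  (76, 45) → C = 6365
The feasible region is unbounded (it extends along (0, 1), (1, 0)), but C strictly increases along every unbounded feasible direction, so there is no improving ray and the minimum is attained at a vertex.

At the optimal vertex, x + 2y = 166 and 2x + y = 197.
Solving simultaneously gives x = 76, y = 45.

x = 76, y = 45, minimum C = 6365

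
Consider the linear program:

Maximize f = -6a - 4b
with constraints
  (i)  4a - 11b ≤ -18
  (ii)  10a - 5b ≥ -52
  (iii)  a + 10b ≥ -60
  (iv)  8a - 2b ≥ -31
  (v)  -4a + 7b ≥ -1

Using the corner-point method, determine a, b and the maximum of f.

Corner points and f = -6a - 4b:
  (-61/16, 1/4) → f = 175/8
  (137/16, 19/4) → f = -563/8
  (-51/20, 53/10) → f = -59/10
The feasible region is unbounded (it extends along (7, 4), (1, 2)), but f strictly decreases along every unbounded feasible direction, so there is no improving ray and the maximum is attained at a vertex.

a = -61/16, b = 1/4, maximum f = 175/8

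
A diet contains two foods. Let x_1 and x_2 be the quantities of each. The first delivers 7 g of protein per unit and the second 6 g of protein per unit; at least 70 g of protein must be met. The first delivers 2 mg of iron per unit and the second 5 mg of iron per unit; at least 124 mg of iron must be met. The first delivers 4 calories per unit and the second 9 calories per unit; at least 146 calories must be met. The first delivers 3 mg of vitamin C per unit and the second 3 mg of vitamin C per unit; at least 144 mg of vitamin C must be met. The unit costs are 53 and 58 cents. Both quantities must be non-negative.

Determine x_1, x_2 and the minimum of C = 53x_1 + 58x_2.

Feasible corners and C = 53x_1 + 58x_2:
  (0, 48) → C = 2784
  (62, 0) → C = 3286
  (116/3, 28/3) → C = 7772/3
The feasible region is unbounded (it extends along (0, 1), (1, 0)), but C strictly increases along every unbounded feasible direction, so there is no improving ray and the minimum is attained at a vertex.

x_1 = 116/3, x_2 = 28/3, minimum C = 7772/3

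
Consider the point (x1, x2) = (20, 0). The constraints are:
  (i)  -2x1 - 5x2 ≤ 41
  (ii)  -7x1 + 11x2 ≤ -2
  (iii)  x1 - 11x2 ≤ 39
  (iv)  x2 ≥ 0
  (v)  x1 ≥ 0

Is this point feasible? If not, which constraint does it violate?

feasible

(i): -40 ≤ 41 ✓
(ii): -140 ≤ -2 ✓
(iii): 20 ≤ 39 ✓
(iv): 0 ≥ 0 ✓
(v): 20 ≥ 0 ✓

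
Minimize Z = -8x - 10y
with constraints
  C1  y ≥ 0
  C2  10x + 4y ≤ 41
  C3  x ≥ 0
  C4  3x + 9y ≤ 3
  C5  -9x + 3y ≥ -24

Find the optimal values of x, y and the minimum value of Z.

Vertices and Z = -8x - 10y:
  (0, 0) → Z = 0
  (1, 0) → Z = -8
  (0, 1/3) → Z = -10/3

x = 1, y = 0, minimum Z = -8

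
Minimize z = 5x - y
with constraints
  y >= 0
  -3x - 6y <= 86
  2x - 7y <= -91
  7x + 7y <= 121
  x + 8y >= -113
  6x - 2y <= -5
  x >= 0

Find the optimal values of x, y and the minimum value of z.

x = 0, y = 121/7, minimum z = -121/7

Extreme points and z = 5x - y:
  (10/3, 293/21) → z = 19/7
  (0, 13) → z = -13
  (0, 121/7) → z = -121/7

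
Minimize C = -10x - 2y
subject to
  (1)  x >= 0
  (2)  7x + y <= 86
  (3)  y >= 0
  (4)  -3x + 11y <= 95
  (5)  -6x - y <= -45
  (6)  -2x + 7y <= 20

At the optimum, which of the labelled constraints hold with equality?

Corner points and C = -10x - 2y:
  (86/7, 0) → C = -860/7
  (194/17, 104/17) → C = -2148/17
  (15/2, 0) → C = -75
  (295/44, 105/22) → C = -1685/22

The minimum is at (194/17, 104/17). Substituting into each constraint, equality holds for (2) and (6); the remaining constraints have slack.

(2) and (6)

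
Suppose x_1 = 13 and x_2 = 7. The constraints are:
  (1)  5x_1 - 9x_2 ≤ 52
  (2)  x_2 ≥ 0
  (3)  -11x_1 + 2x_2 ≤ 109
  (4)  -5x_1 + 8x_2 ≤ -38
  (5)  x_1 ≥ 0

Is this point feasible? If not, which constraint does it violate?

not feasible — violates (4)

Constraint (4): -5x_1 + 8x_2 = -9, which is not ≤ -38. All other constraints are satisfied.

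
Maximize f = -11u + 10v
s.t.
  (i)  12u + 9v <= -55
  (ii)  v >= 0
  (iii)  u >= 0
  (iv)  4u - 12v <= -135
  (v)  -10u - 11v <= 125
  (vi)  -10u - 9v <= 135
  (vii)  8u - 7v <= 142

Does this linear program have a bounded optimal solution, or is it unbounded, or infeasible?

infeasible

The boundaries 12u + 9v = -55 and 4u - 12v = -135 meet at (-125/12, 70/9), but that point violates u ≥ 0. Every candidate vertex is excluded by some other constraint, so the feasible region is empty.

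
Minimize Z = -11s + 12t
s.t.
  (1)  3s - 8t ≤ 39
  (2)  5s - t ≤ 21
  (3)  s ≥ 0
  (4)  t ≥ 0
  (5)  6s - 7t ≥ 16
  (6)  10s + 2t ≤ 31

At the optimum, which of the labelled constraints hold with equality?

(4) and (6)

Feasible corners and Z = -11s + 12t:
  (8/3, 0) → Z = -88/3
  (31/10, 0) → Z = -341/10
  (249/82, 13/41) → Z = -2427/82

The minimum is at (31/10, 0). Substituting into each constraint, equality holds for (4) and (6); the remaining constraints have slack.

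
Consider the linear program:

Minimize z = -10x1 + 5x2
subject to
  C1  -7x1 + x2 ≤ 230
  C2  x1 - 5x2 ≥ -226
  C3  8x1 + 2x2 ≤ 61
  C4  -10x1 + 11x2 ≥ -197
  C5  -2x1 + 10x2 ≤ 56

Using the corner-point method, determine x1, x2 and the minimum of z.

x1 = 355/36, x2 = -161/18, minimum z = -430/3

Feasible corners and z = -10x1 + 5x2:
  (-2727/67, -3679/67) → z = 8875/67
  (-33, -1) → z = 325
  (355/36, -161/18) → z = -430/3
  (83/14, 95/14) → z = -355/14

The binding constraints are 8x1 + 2x2 = 61 and -10x1 + 11x2 = -197.
Solving simultaneously gives x1 = 355/36, x2 = -161/18.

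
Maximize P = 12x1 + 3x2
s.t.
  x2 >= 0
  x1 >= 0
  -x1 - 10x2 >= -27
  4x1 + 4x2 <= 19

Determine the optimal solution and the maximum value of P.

x1 = 19/4, x2 = 0, maximum P = 57

Feasible corners and P = 12x1 + 3x2:
  (0, 0) → P = 0
  (19/4, 0) → P = 57
  (0, 27/10) → P = 81/10
  (41/18, 89/36) → P = 139/4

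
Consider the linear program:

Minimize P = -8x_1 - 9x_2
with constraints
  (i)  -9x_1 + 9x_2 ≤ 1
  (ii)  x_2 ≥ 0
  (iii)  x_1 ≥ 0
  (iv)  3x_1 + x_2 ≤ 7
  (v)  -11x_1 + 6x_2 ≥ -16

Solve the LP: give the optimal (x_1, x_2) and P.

Corner points and P = -8x_1 - 9x_2:
  (0, 1/9) → P = -1
  (31/18, 11/6) → P = -545/18
  (0, 0) → P = 0
  (16/11, 0) → P = -128/11
  (2, 1) → P = -25

At the optimal vertex, -9x_1 + 9x_2 = 1 and 3x_1 + x_2 = 7.
Solving simultaneously gives x_1 = 31/18, x_2 = 11/6.

x_1 = 31/18, x_2 = 11/6, minimum P = -545/18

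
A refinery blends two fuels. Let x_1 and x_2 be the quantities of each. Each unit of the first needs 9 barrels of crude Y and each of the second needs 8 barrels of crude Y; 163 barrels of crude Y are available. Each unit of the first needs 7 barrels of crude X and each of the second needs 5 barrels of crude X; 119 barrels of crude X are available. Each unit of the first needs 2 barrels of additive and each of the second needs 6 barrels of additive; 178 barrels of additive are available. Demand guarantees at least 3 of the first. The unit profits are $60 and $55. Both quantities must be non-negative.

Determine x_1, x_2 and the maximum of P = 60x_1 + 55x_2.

x_1 = 3, x_2 = 17, maximum P = 1115

Feasible corners and P = 60x_1 + 55x_2:
  (17, 0) → P = 1020
  (3, 0) → P = 180
  (137/11, 70/11) → P = 12070/11
  (3, 17) → P = 1115

The optimum lies where 9x_1 + 8x_2 = 163 and x_1 = 3.
Solving simultaneously gives x_1 = 3, x_2 = 17.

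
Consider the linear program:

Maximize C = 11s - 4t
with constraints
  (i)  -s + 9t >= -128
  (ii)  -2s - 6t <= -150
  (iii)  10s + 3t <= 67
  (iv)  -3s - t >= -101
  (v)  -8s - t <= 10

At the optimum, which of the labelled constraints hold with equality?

(ii) and (iii)

Corner points and C = 11s - 4t:
  (-8/9, 683/27) → C = -2996/27
  (-105/23, 610/23) → C = -3595/23
  (-97/14, 318/7) → C = -3611/14

The maximum is at (-8/9, 683/27). Substituting into each constraint, equality holds for (ii) and (iii); the remaining constraints have slack.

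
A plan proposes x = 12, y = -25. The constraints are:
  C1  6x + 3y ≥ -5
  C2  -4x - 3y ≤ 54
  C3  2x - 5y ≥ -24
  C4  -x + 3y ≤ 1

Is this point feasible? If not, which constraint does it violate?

feasible

C1: -3 ≥ -5 ✓
C2: 27 ≤ 54 ✓
C3: 149 ≥ -24 ✓
C4: -87 ≤ 1 ✓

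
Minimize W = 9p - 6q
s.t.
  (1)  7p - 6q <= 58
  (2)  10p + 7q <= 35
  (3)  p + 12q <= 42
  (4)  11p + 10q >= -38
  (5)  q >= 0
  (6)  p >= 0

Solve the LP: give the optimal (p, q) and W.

p = 0, q = 7/2, minimum W = -21

Corner points and W = 9p - 6q:
  (126/113, 385/113) → W = -1176/113
  (7/2, 0) → W = 63/2
  (0, 7/2) → W = -21
  (0, 0) → W = 0

At the optimal vertex, p + 12q = 42 and p = 0.
Solving simultaneously gives p = 0, q = 7/2.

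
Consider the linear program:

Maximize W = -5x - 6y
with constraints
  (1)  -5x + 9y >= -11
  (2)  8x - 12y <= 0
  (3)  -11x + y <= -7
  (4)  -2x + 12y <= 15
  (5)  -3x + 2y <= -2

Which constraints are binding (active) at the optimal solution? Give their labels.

Corner points and W = -5x - 6y:
  (5/2, 5/3) → W = -45/2
  (6/5, 4/5) → W = -54/5
  (27/16, 49/32) → W = -141/8

The maximum is at (6/5, 4/5). Substituting into each constraint, equality holds for (2) and (5); the remaining constraints have slack.

(2) and (5)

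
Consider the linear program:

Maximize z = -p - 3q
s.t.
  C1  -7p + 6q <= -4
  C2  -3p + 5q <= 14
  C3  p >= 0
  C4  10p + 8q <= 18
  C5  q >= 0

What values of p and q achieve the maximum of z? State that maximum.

Feasible corners and z = -p - 3q:
  (35/29, 43/58) → z = -199/58
  (4/7, 0) → z = -4/7
  (9/5, 0) → z = -9/5

p = 4/7, q = 0, maximum z = -4/7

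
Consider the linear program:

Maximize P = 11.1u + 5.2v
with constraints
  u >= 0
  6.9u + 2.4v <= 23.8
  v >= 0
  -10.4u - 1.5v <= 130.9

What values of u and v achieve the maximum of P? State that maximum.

At the optimal vertex, u = 0 and 6.9u + 2.4v = 23.8.
Solving simultaneously gives u = 0, v = 119/12.

u = 0, v = 119/12, maximum P = 1547/30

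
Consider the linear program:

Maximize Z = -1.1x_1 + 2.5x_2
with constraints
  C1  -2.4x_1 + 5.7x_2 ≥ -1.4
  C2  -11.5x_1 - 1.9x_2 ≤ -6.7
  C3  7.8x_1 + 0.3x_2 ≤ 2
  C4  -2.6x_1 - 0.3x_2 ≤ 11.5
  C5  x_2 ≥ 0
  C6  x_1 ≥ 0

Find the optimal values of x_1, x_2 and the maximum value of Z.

x_1 = 0, x_2 = 20/3, maximum Z = 50/3

Corner points and Z = -1.1x_1 + 2.5x_2:
  (179/1137, 2926/1137) → Z = 23727/3790
  (0, 67/19) → Z = 335/38
  (0, 20/3) → Z = 50/3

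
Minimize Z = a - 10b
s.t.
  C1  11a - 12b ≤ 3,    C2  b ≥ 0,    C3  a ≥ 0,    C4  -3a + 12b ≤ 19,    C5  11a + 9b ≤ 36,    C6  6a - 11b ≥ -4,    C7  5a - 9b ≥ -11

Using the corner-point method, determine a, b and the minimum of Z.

a = 81/49, b = 62/49, minimum Z = -11

Extreme points and Z = a - 10b:
  (3/11, 0) → Z = 3/11
  (81/49, 62/49) → Z = -11
  (0, 0) → Z = 0
  (0, 4/11) → Z = -40/11

The optimum lies where 11a - 12b = 3 and 6a - 11b = -4.
Solving simultaneously gives a = 81/49, b = 62/49.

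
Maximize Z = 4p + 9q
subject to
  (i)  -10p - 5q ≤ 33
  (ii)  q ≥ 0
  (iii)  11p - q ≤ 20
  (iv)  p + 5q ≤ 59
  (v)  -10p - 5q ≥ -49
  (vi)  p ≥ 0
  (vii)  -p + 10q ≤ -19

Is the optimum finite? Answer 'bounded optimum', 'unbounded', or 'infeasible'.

infeasible

The boundaries -10p - 5q = 33 and 11p - q = 20 meet at (67/65, -563/65), but that point violates q ≥ 0. Every candidate vertex is excluded by some other constraint, so the feasible region is empty.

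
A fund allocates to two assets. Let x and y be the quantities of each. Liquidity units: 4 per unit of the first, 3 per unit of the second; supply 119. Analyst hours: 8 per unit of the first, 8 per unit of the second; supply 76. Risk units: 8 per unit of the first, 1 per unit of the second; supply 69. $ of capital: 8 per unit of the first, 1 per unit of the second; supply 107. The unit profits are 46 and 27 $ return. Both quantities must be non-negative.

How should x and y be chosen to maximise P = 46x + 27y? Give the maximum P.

Corner points and P = 46x + 27y:
  (0, 0) → P = 0
  (0, 19/2) → P = 513/2
  (69/8, 0) → P = 1587/4
  (17/2, 1) → P = 418

x = 17/2, y = 1, maximum P = 418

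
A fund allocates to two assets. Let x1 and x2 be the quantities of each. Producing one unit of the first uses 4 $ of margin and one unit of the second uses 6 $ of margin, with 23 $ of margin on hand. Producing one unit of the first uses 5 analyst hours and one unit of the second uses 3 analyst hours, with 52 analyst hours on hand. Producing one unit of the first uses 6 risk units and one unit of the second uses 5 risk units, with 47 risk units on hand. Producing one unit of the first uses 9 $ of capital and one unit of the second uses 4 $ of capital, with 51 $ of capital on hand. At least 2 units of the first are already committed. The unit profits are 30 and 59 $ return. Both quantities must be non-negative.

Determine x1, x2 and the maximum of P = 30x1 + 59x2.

Feasible corners and P = 30x1 + 59x2:
  (17/3, 0) → P = 170
  (2, 0) → P = 60
  (107/19, 3/38) → P = 6597/38
  (2, 5/2) → P = 415/2

x1 = 2, x2 = 5/2, maximum P = 415/2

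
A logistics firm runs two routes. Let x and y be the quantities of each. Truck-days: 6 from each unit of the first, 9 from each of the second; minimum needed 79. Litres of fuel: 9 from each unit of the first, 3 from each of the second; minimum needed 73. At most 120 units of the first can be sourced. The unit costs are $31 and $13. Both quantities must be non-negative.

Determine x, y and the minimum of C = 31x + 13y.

Vertices and C = 31x + 13y:
  (0, 73/3) → C = 949/3
  (79/6, 0) → C = 2449/6
  (120, 0) → C = 3720
  (20/3, 13/3) → C = 263
The feasible region is unbounded (it extends along (0, 1)), but C strictly increases along every unbounded feasible direction, so there is no improving ray and the minimum is attained at a vertex.

The binding constraints are 6x + 9y = 79 and 9x + 3y = 73.
Solving simultaneously gives x = 20/3, y = 13/3.

x = 20/3, y = 13/3, minimum C = 263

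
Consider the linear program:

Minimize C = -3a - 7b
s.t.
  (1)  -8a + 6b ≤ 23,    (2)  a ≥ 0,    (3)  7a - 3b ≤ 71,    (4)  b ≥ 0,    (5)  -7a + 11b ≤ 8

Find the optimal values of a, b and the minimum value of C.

Corner points and C = -3a - 7b:
  (0, 0) → C = 0
  (0, 8/11) → C = -56/11
  (71/7, 0) → C = -213/7
  (115/8, 79/8) → C = -449/4

a = 115/8, b = 79/8, minimum C = -449/4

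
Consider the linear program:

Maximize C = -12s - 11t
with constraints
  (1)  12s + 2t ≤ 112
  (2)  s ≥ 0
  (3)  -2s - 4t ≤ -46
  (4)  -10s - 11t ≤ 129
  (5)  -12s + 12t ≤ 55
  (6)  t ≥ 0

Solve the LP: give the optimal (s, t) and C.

s = 83/18, t = 331/36, maximum C = -5633/36

Vertices and C = -12s - 11t:
  (89/11, 82/11) → C = -1970/11
  (617/84, 167/14) → C = -3071/14
  (83/18, 331/36) → C = -5633/36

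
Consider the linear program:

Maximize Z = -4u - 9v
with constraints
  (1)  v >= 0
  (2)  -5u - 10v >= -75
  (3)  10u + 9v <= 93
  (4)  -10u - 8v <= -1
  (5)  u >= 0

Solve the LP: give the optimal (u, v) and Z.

u = 1/10, v = 0, maximum Z = -2/5

Extreme points and Z = -4u - 9v:
  (93/10, 0) → Z = -186/5
  (1/10, 0) → Z = -2/5
  (51/11, 57/11) → Z = -717/11
  (0, 15/2) → Z = -135/2
  (0, 1/8) → Z = -9/8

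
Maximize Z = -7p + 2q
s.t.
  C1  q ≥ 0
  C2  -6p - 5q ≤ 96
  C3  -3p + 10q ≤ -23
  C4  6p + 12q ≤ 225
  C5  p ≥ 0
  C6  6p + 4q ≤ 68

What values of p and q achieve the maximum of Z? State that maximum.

The binding constraints are q = 0 and -3p + 10q = -23.
Solving simultaneously gives p = 23/3, q = 0.

p = 23/3, q = 0, maximum Z = -161/3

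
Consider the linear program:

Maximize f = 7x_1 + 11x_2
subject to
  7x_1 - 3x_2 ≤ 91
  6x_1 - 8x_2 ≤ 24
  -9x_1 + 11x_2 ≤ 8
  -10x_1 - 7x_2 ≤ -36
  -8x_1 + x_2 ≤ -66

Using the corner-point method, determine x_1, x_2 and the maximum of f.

x_1 = 41/2, x_2 = 35/2, maximum f = 336

Corner points and f = 7x_1 + 11x_2:
  (328/19, 189/19) → f = 4375/19
  (41/2, 35/2) → f = 336
  (252/29, 102/29) → f = 2886/29
  (734/79, 658/79) → f = 12376/79

The binding constraints are 7x_1 - 3x_2 = 91 and -9x_1 + 11x_2 = 8.
Solving simultaneously gives x_1 = 41/2, x_2 = 35/2.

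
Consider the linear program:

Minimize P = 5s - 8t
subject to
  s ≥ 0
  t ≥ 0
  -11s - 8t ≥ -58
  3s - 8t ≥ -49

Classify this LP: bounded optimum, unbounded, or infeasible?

Vertices and P = 5s - 8t:
  (0, 0) → P = 0
  (0, 49/8) → P = -49
  (58/11, 0) → P = 290/11
  (9/14, 713/112) → P = -334/7
The feasible region has finitely many vertices and no improving ray; the minimum is -49 at (0, 49/8).

bounded optimum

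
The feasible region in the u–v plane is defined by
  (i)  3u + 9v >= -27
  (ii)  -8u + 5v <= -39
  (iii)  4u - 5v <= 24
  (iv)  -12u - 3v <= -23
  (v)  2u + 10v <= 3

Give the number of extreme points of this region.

3

Pairwise boundary intersections that survive every other constraint:
  (15/4, -9/5)
  (9/2, -3/5)
  (51/10, -18/25)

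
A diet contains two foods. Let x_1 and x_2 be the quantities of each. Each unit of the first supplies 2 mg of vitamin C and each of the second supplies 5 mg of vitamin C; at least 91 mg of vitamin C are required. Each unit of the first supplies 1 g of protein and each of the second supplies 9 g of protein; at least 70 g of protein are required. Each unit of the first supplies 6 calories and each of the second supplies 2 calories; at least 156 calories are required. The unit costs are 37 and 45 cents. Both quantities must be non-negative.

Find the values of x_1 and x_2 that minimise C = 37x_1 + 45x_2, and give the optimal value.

x_1 = 23, x_2 = 9, minimum C = 1256

Vertices and C = 37x_1 + 45x_2:
  (0, 78) → C = 3510
  (70, 0) → C = 2590
  (469/13, 49/13) → C = 19558/13
  (23, 9) → C = 1256
The feasible region is unbounded (it extends along (0, 1), (1, 0)), but C strictly increases along every unbounded feasible direction, so there is no improving ray and the minimum is attained at a vertex.

The binding constraints are 2x_1 + 5x_2 = 91 and 6x_1 + 2x_2 = 156.
Solving simultaneously gives x_1 = 23, x_2 = 9.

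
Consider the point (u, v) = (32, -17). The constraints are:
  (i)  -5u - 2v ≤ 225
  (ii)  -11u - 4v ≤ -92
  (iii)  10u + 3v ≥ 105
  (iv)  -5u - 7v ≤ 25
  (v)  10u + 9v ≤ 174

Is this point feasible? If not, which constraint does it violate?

(i): -126 ≤ 225 ✓
(ii): -284 ≤ -92 ✓
(iii): 269 ≥ 105 ✓
(iv): -41 ≤ 25 ✓
(v): 167 ≤ 174 ✓

feasible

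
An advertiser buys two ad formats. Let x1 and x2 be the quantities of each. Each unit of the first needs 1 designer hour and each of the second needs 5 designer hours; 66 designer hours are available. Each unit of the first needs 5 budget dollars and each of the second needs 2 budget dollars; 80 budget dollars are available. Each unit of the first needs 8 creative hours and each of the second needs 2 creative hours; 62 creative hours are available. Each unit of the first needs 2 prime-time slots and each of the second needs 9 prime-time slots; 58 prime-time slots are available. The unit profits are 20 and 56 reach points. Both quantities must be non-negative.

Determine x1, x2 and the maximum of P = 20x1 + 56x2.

x1 = 13/2, x2 = 5, maximum P = 410

Extreme points and P = 20x1 + 56x2:
  (0, 0) → P = 0
  (0, 58/9) → P = 3248/9
  (31/4, 0) → P = 155
  (13/2, 5) → P = 410

The binding constraints are 8x1 + 2x2 = 62 and 2x1 + 9x2 = 58.
Solving simultaneously gives x1 = 13/2, x2 = 5.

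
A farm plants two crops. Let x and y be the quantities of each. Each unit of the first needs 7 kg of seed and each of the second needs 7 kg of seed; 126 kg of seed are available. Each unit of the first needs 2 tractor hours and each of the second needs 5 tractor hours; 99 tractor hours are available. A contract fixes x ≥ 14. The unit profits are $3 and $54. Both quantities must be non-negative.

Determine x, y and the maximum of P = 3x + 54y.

Vertices and P = 3x + 54y:
  (18, 0) → P = 54
  (14, 0) → P = 42
  (14, 4) → P = 258

The binding constraints are 7x + 7y = 126 and x = 14.
Solving simultaneously gives x = 14, y = 4.

x = 14, y = 4, maximum P = 258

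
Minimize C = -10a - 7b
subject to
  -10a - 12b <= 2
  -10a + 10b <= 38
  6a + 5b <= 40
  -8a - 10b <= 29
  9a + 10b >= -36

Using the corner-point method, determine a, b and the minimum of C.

Feasible corners and C = -10a - 7b:
  (-119/55, 18/11) → C = 112/11
  (245/11, -206/11) → C = -1008/11
  (21/11, 314/55) → C = -3248/55

a = 245/11, b = -206/11, minimum C = -1008/11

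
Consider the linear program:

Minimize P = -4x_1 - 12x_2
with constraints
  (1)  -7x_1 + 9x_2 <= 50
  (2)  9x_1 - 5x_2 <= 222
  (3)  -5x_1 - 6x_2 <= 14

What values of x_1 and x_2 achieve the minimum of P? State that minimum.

x_1 = 1124/23, x_2 = 1002/23, minimum P = -16520/23

Vertices and P = -4x_1 - 12x_2:
  (1124/23, 1002/23) → P = -16520/23
  (-142/29, 152/87) → P = -40/29
  (1262/79, -1236/79) → P = 9784/79

The binding constraints are -7x_1 + 9x_2 = 50 and 9x_1 - 5x_2 = 222.
Solving simultaneously gives x_1 = 1124/23, x_2 = 1002/23.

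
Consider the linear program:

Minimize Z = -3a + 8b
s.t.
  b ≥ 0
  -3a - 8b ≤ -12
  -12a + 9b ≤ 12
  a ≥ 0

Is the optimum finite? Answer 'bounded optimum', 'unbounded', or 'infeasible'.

From the feasible point (4, 0), moving in the direction (1, 0) keeps every constraint satisfied while Z decreases without bound.

unbounded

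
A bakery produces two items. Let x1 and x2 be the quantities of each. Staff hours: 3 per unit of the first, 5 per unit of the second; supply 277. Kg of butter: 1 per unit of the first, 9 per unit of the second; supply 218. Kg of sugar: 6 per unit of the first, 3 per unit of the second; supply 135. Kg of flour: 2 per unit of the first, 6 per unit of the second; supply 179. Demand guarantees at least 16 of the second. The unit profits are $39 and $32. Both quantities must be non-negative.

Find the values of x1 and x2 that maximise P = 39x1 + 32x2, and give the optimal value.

x1 = 11, x2 = 23, maximum P = 1165

Feasible corners and P = 39x1 + 32x2:
  (0, 218/9) → P = 6976/9
  (0, 16) → P = 512
  (11, 23) → P = 1165
  (29/2, 16) → P = 2155/2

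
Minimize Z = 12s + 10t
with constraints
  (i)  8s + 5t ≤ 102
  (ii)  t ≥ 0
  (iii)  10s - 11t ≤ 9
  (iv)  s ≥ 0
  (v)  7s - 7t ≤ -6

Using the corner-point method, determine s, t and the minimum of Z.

The binding constraints are s = 0 and 7s - 7t = -6.
Solving simultaneously gives s = 0, t = 6/7.

s = 0, t = 6/7, minimum Z = 60/7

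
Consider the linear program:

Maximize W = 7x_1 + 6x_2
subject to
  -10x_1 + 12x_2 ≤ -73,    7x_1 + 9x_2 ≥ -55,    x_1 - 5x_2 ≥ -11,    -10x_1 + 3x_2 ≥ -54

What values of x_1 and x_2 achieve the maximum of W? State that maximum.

Extreme points and W = 7x_1 + 6x_2:
  (-1/58, -1061/174) → W = -2129/58
  (143/30, -19/9) → W = 207/10
  (107/37, -928/111) → W = -1107/37

x_1 = 143/30, x_2 = -19/9, maximum W = 207/10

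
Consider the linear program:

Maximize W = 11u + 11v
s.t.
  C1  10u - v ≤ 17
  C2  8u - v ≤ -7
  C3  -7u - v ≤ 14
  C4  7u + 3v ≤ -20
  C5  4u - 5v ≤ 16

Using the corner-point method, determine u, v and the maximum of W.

u = -11/7, v = -3, maximum W = -352/7

Extreme points and W = 11u + 11v:
  (-7/5, -21/5) → W = -308/5
  (-41/31, -111/31) → W = -1672/31
  (-11/7, -3) → W = -352/7

The binding constraints are -7u - v = 14 and 7u + 3v = -20.
Solving simultaneously gives u = -11/7, v = -3.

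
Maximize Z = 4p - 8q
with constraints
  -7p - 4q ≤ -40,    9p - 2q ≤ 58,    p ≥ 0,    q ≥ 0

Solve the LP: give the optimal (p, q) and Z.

Vertices and Z = 4p - 8q:
  (0, 10) → Z = -80
  (40/7, 0) → Z = 160/7
  (58/9, 0) → Z = 232/9
The feasible region is unbounded (it extends along (0, 1), (2, 9)), but Z strictly decreases along every unbounded feasible direction, so there is no improving ray and the maximum is attained at a vertex.

The binding constraints are 9p - 2q = 58 and q = 0.
Solving simultaneously gives p = 58/9, q = 0.

p = 58/9, q = 0, maximum Z = 232/9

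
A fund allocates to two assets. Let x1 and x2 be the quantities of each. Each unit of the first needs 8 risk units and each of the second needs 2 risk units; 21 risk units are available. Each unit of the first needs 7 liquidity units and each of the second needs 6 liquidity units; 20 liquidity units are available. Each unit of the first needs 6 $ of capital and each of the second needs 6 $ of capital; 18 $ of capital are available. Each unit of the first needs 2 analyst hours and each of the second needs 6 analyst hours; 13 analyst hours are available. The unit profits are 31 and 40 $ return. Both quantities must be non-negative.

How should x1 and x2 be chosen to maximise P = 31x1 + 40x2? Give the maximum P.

The optimum lies where 6x1 + 6x2 = 18 and 2x1 + 6x2 = 13.
Solving simultaneously gives x1 = 5/4, x2 = 7/4.

x1 = 5/4, x2 = 7/4, maximum P = 435/4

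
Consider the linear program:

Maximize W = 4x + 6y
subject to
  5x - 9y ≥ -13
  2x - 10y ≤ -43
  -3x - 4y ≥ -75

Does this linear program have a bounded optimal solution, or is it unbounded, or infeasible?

bounded optimum

Corner points and W = 4x + 6y:
  (257/32, 189/32) → W = 1081/16
  (623/47, 414/47) → W = 4976/47
  (289/19, 279/38) → W = 1993/19
The feasible region has finitely many vertices and no improving ray; the maximum is 4976/47 at (623/47, 414/47).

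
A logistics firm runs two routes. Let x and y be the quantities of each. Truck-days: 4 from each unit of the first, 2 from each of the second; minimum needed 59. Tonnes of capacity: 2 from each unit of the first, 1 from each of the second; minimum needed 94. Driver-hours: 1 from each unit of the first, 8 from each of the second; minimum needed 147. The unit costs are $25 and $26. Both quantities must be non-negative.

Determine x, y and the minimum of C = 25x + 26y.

x = 121/3, y = 40/3, minimum C = 1355

The feasible region is unbounded (it extends along (0, 1), (1, 0)), but C strictly increases along every unbounded feasible direction, so there is no improving ray and the minimum is attained at a vertex.

The optimum lies where 2x + y = 94 and x + 8y = 147.
Solving simultaneously gives x = 121/3, y = 40/3.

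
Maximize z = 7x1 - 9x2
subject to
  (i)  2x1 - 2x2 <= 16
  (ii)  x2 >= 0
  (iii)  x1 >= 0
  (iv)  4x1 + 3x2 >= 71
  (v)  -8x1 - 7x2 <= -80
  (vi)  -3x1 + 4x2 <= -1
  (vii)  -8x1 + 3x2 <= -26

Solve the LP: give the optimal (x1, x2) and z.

The binding constraints are 2x1 - 2x2 = 16 and 4x1 + 3x2 = 71.
Solving simultaneously gives x1 = 95/7, x2 = 39/7.

x1 = 95/7, x2 = 39/7, maximum z = 314/7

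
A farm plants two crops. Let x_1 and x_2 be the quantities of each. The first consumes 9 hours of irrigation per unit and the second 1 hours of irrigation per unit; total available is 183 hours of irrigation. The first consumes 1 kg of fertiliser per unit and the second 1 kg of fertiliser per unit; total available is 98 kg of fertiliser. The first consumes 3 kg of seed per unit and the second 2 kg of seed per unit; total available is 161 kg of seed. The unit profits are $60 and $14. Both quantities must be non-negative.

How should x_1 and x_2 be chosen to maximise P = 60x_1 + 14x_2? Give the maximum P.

x_1 = 41/3, x_2 = 60, maximum P = 1660

Vertices and P = 60x_1 + 14x_2:
  (0, 0) → P = 0
  (0, 161/2) → P = 1127
  (61/3, 0) → P = 1220
  (41/3, 60) → P = 1660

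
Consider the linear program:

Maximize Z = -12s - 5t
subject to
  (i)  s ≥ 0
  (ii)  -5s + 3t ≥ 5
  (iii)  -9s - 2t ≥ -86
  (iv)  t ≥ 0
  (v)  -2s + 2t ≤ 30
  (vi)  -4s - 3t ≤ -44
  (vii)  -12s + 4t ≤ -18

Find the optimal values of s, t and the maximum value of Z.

Vertices and Z = -12s - 5t:
  (248/37, 475/37) → Z = -5351/37
  (37/8, 75/8) → Z = -819/8
  (19/3, 29/2) → Z = -297/2

s = 37/8, t = 75/8, maximum Z = -819/8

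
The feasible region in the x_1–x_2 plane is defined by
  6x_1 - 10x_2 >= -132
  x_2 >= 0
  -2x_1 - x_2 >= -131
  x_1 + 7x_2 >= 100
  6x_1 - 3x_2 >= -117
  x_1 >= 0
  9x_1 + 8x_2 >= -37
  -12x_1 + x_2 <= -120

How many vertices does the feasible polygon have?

4

Intersecting each pair of boundary lines and keeping only the points that satisfy every inequality leaves:
  (589/13, 525/13)
  (222/19, 384/19)
  (817/13, 69/13)
  (188/17, 216/17)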